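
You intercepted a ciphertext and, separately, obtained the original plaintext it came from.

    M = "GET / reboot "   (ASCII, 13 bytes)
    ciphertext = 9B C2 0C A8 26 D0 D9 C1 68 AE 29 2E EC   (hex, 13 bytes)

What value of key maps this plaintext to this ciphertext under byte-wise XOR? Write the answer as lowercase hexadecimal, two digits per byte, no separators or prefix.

Since ciphertext = M ⊕ key, XORing both sides with M gives key = M ⊕ ciphertext.
47 XOR 9b = dc
45 XOR c2 = 87
54 XOR 0c = 58
20 XOR a8 = 88
2f XOR 26 = 09
20 XOR d0 = f0
72 XOR d9 = ab
65 XOR c1 = a4
62 XOR 68 = 0a
6f XOR ae = c1
6f XOR 29 = 46
74 XOR 2e = 5a
20 XOR ec = cc

dc87588809f0aba40ac1465acc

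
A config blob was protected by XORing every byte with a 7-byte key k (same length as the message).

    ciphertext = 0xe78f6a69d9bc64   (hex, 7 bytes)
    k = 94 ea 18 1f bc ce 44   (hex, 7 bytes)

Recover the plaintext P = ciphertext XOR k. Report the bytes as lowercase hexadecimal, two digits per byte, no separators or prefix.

73657276657220

byte 0: 11100111 ⊕ 10010100 = 01110011
byte 1: 10001111 ⊕ 11101010 = 01100101
byte 2: 01101010 ⊕ 00011000 = 01110010
byte 3: 01101001 ⊕ 00011111 = 01110110
byte 4: 11011001 ⊕ 10111100 = 01100101
byte 5: 10111100 ⊕ 11001110 = 01110010
byte 6: 01100100 ⊕ 01000100 = 00100000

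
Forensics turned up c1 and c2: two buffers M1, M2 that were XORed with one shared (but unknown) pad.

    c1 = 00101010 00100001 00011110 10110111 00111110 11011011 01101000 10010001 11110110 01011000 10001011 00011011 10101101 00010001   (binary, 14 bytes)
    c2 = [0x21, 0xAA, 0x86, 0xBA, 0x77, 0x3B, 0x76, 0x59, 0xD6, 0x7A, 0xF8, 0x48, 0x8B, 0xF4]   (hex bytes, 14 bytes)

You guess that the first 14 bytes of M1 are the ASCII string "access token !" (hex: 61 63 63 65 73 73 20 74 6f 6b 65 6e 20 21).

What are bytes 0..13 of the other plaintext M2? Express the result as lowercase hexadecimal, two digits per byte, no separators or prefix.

First, c1 ⊕ c2 = (M1 ⊕ K) ⊕ (M2 ⊕ K) = M1 ⊕ M2, so the key drops out. Then M2 = (M1 ⊕ M2) ⊕ M1 over the first 14 bytes.
byte 0: (2a ⊕ 21) ⊕ 61 = 0b ⊕ 61 = 6a
byte 1: (21 ⊕ aa) ⊕ 63 = 8b ⊕ 63 = e8
byte 2: (1e ⊕ 86) ⊕ 63 = 98 ⊕ 63 = fb
byte 3: (b7 ⊕ ba) ⊕ 65 = 0d ⊕ 65 = 68
byte 4: (3e ⊕ 77) ⊕ 73 = 49 ⊕ 73 = 3a
byte 5: (db ⊕ 3b) ⊕ 73 = e0 ⊕ 73 = 93
byte 6: (68 ⊕ 76) ⊕ 20 = 1e ⊕ 20 = 3e
byte 7: (91 ⊕ 59) ⊕ 74 = c8 ⊕ 74 = bc
byte 8: (f6 ⊕ d6) ⊕ 6f = 20 ⊕ 6f = 4f
byte 9: (58 ⊕ 7a) ⊕ 6b = 22 ⊕ 6b = 49
byte 10: (8b ⊕ f8) ⊕ 65 = 73 ⊕ 65 = 16
byte 11: (1b ⊕ 48) ⊕ 6e = 53 ⊕ 6e = 3d
byte 12: (ad ⊕ 8b) ⊕ 20 = 26 ⊕ 20 = 06
byte 13: (11 ⊕ f4) ⊕ 21 = e5 ⊕ 21 = c4

6ae8fb683a933ebc4f49163d06c4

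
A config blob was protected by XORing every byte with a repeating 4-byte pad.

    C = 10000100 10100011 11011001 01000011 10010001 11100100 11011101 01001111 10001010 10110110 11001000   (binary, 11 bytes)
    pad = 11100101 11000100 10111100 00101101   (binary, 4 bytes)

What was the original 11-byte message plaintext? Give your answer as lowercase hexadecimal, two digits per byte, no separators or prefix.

6167656e742061626f7274

The 4-byte key repeats, so the effective keystream is e5 c4 bc 2d e5 c4 bc 2d e5 c4 bc.
byte 0: 84 xor e5 = 61
byte 1: a3 xor c4 = 67
byte 2: d9 xor bc = 65
byte 3: 43 xor 2d = 6e
byte 4: 91 xor e5 = 74
byte 5: e4 xor c4 = 20
byte 6: dd xor bc = 61
byte 7: 4f xor 2d = 62
byte 8: 8a xor e5 = 6f
byte 9: b6 xor c4 = 72
byte 10: c8 xor bc = 74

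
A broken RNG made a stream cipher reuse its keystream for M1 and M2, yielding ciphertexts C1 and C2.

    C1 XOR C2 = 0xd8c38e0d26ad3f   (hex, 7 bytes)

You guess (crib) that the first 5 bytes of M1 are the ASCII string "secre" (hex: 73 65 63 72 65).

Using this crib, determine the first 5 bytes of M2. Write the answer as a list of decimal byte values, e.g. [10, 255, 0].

Since C1 ⊕ C2 = M1 ⊕ M2, XORing with the guessed M1 bytes yields the corresponding M2 bytes: M2 = (C1 ⊕ C2) ⊕ M1.
byte 0: d8 ⊕ 73 = ab
byte 1: c3 ⊕ 65 = a6
byte 2: 8e ⊕ 63 = ed
byte 3: 0d ⊕ 72 = 7f
byte 4: 26 ⊕ 65 = 43

[171, 166, 237, 127, 67]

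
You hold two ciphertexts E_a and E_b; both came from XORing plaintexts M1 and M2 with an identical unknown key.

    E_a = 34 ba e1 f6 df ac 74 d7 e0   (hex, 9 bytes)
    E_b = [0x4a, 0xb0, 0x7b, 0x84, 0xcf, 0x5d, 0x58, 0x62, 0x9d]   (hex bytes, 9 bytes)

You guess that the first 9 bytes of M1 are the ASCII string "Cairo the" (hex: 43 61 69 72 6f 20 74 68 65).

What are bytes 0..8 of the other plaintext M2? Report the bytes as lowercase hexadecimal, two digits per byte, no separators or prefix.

3d6bf3007fd158dd18

First, E_a ⊕ E_b = (M1 ⊕ K) ⊕ (M2 ⊕ K) = M1 ⊕ M2, so the key drops out. Then M2 = (M1 ⊕ M2) ⊕ M1 over the first 9 bytes.
byte 0: (34 ⊕ 4a) ⊕ 43 = 7e ⊕ 43 = 3d
byte 1: (ba ⊕ b0) ⊕ 61 = 0a ⊕ 61 = 6b
byte 2: (e1 ⊕ 7b) ⊕ 69 = 9a ⊕ 69 = f3
byte 3: (f6 ⊕ 84) ⊕ 72 = 72 ⊕ 72 = 00
byte 4: (df ⊕ cf) ⊕ 6f = 10 ⊕ 6f = 7f
byte 5: (ac ⊕ 5d) ⊕ 20 = f1 ⊕ 20 = d1
byte 6: (74 ⊕ 58) ⊕ 74 = 2c ⊕ 74 = 58
byte 7: (d7 ⊕ 62) ⊕ 68 = b5 ⊕ 68 = dd
byte 8: (e0 ⊕ 9d) ⊕ 65 = 7d ⊕ 65 = 18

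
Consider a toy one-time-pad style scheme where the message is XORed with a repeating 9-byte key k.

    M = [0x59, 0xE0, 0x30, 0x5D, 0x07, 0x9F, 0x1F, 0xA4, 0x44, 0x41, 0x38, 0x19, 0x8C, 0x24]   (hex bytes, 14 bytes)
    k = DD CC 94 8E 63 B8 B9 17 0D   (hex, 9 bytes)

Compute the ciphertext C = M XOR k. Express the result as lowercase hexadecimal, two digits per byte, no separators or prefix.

The 9-byte key repeats, so the effective keystream is dd cc 94 8e 63 b8 b9 17 0d dd cc 94 8e 63.
byte 0: 59 ⊕ dd = 84
byte 1: e0 ⊕ cc = 2c
byte 2: 30 ⊕ 94 = a4
byte 3: 5d ⊕ 8e = d3
byte 4: 07 ⊕ 63 = 64
byte 5: 9f ⊕ b8 = 27
byte 6: 1f ⊕ b9 = a6
byte 7: a4 ⊕ 17 = b3
byte 8: 44 ⊕ 0d = 49
byte 9: 41 ⊕ dd = 9c
byte 10: 38 ⊕ cc = f4
byte 11: 19 ⊕ 94 = 8d
byte 12: 8c ⊕ 8e = 02
byte 13: 24 ⊕ 63 = 47

842ca4d36427a6b3499cf48d0247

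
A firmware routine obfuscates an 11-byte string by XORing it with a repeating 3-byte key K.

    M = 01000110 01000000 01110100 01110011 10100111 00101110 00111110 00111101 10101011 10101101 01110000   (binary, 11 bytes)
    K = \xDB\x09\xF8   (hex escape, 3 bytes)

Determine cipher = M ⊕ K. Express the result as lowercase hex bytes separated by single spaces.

9d 49 8c a8 ae d6 e5 34 53 76 79

The 3-byte key repeats, so the effective keystream is db 09 f8 db 09 f8 db 09 f8 db 09.
byte 0: 46 xor db = 9d
byte 1: 40 xor 09 = 49
byte 2: 74 xor f8 = 8c
byte 3: 73 xor db = a8
byte 4: a7 xor 09 = ae
byte 5: 2e xor f8 = d6
byte 6: 3e xor db = e5
byte 7: 3d xor 09 = 34
byte 8: ab xor f8 = 53
byte 9: ad xor db = 76
byte 10: 70 xor 09 = 79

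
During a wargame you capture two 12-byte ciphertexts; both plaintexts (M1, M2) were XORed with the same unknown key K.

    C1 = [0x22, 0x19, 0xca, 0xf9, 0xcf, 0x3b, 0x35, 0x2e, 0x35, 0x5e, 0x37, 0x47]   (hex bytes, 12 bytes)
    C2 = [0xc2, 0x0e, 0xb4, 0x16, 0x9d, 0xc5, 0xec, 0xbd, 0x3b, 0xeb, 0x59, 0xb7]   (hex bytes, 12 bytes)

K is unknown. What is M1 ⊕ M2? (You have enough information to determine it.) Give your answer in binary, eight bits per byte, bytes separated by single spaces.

C1 ⊕ C2 = (M1 ⊕ K) ⊕ (M2 ⊕ K) = M1 ⊕ M2 — the shared key cancels under XOR.
00100010 xor 11000010 = 11100000
00011001 xor 00001110 = 00010111
11001010 xor 10110100 = 01111110
11111001 xor 00010110 = 11101111
11001111 xor 10011101 = 01010010
00111011 xor 11000101 = 11111110
00110101 xor 11101100 = 11011001
00101110 xor 10111101 = 10010011
00110101 xor 00111011 = 00001110
01011110 xor 11101011 = 10110101
00110111 xor 01011001 = 01101110
01000111 xor 10110111 = 11110000

11100000 00010111 01111110 11101111 01010010 11111110 11011001 10010011 00001110 10110101 01101110 11110000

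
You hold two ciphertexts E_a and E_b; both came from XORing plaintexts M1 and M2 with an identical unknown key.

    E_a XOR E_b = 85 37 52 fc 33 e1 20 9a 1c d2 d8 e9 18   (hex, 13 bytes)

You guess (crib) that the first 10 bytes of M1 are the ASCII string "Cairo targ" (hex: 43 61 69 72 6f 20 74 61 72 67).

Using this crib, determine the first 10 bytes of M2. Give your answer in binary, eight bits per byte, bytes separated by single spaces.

11000110 01010110 00111011 10001110 01011100 11000001 01010100 11111011 01101110 10110101

Since E_a ⊕ E_b = M1 ⊕ M2, XORing with the guessed M1 bytes yields the corresponding M2 bytes: M2 = (E_a ⊕ E_b) ⊕ M1.
85 xor 43 = c6
37 xor 61 = 56
52 xor 69 = 3b
fc xor 72 = 8e
33 xor 6f = 5c
e1 xor 20 = c1
20 xor 74 = 54
9a xor 61 = fb
1c xor 72 = 6e
d2 xor 67 = b5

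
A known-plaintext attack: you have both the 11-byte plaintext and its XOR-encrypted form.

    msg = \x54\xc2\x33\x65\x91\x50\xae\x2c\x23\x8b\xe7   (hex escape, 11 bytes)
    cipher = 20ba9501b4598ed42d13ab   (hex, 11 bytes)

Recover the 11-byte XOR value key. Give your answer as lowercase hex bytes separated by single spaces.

Since cipher = msg ⊕ key, XORing both sides with msg gives key = msg ⊕ cipher.
 84 ⊕  32 = 116
194 ⊕ 186 = 120
 51 ⊕ 149 = 166
101 ⊕   1 = 100
145 ⊕ 180 =  37
 80 ⊕  89 =   9
174 ⊕ 142 =  32
 44 ⊕ 212 = 248
 35 ⊕  45 =  14
139 ⊕  19 = 152
231 ⊕ 171 =  76

74 78 a6 64 25 09 20 f8 0e 98 4c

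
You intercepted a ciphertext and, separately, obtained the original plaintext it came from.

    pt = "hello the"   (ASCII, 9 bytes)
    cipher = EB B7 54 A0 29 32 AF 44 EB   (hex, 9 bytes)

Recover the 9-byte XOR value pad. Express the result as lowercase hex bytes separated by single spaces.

Since cipher = pt ⊕ pad, XORing both sides with pt gives pad = pt ⊕ cipher.
byte 0: 104 ^ 235 = 131
byte 1: 101 ^ 183 = 210
byte 2: 108 ^  84 =  56
byte 3: 108 ^ 160 = 204
byte 4: 111 ^  41 =  70
byte 5:  32 ^  50 =  18
byte 6: 116 ^ 175 = 219
byte 7: 104 ^  68 =  44
byte 8: 101 ^ 235 = 142

83 d2 38 cc 46 12 db 2c 8e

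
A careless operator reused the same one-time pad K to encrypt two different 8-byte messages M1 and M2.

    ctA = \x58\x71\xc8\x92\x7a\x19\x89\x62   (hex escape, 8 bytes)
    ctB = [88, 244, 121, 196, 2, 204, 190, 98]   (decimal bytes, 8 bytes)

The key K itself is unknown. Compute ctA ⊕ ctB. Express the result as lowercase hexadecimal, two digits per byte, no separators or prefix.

0085b15678d53700

ctA ⊕ ctB = (M1 ⊕ K) ⊕ (M2 ⊕ K) = M1 ⊕ M2 — the shared key cancels under XOR.
58 ^ 58 = 00
71 ^ f4 = 85
c8 ^ 79 = b1
92 ^ c4 = 56
7a ^ 02 = 78
19 ^ cc = d5
89 ^ be = 37
62 ^ 62 = 00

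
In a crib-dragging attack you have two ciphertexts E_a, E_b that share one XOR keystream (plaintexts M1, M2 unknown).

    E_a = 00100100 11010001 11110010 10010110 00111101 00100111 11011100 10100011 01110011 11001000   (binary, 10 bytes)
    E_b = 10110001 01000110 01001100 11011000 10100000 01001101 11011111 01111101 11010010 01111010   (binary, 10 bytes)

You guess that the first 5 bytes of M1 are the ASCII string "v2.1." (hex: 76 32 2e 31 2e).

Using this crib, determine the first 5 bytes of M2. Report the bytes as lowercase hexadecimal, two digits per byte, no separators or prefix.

e3a5907fb3

First, E_a ⊕ E_b = (M1 ⊕ K) ⊕ (M2 ⊕ K) = M1 ⊕ M2, so the key drops out. Then M2 = (M1 ⊕ M2) ⊕ M1 over the first 5 bytes.
byte 0: (24 ^ b1) ^ 76 = 95 ^ 76 = e3
byte 1: (d1 ^ 46) ^ 32 = 97 ^ 32 = a5
byte 2: (f2 ^ 4c) ^ 2e = be ^ 2e = 90
byte 3: (96 ^ d8) ^ 31 = 4e ^ 31 = 7f
byte 4: (3d ^ a0) ^ 2e = 9d ^ 2e = b3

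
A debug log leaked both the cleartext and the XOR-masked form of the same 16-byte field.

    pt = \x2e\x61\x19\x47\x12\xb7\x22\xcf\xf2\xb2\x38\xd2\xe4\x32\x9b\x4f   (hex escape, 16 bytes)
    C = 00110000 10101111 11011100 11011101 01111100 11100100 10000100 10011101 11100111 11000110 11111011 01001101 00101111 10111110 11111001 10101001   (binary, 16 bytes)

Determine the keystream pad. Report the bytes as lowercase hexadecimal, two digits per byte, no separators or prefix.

1ecec59a6e53a6521574c39fcb8c62e6

Since C = pt ⊕ pad, XORing both sides with pt gives pad = pt ⊕ C.
2e ⊕ 30 = 1e
61 ⊕ af = ce
19 ⊕ dc = c5
47 ⊕ dd = 9a
12 ⊕ 7c = 6e
b7 ⊕ e4 = 53
22 ⊕ 84 = a6
cf ⊕ 9d = 52
f2 ⊕ e7 = 15
b2 ⊕ c6 = 74
38 ⊕ fb = c3
d2 ⊕ 4d = 9f
e4 ⊕ 2f = cb
32 ⊕ be = 8c
9b ⊕ f9 = 62
4f ⊕ a9 = e6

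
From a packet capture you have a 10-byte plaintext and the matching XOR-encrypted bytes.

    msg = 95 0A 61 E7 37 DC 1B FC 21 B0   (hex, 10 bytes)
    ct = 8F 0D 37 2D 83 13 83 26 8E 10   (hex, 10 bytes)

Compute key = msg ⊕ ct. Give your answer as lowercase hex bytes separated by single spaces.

Since ct = msg ⊕ key, XORing both sides with msg gives key = msg ⊕ ct.
95 XOR 8f = 1a
0a XOR 0d = 07
61 XOR 37 = 56
e7 XOR 2d = ca
37 XOR 83 = b4
dc XOR 13 = cf
1b XOR 83 = 98
fc XOR 26 = da
21 XOR 8e = af
b0 XOR 10 = a0

1a 07 56 ca b4 cf 98 da af a0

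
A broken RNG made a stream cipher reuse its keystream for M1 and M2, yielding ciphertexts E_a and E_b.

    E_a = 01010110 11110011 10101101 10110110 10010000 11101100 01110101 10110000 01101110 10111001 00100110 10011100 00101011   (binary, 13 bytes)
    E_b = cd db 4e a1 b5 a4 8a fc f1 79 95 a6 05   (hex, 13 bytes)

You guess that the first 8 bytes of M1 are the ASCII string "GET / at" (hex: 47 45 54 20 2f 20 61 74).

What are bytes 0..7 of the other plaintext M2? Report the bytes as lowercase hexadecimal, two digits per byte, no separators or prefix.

dc6db7370a689e38

First, E_a ⊕ E_b = (M1 ⊕ K) ⊕ (M2 ⊕ K) = M1 ⊕ M2, so the key drops out. Then M2 = (M1 ⊕ M2) ⊕ M1 over the first 8 bytes.
byte 0: (56 xor cd) xor 47 = 9b xor 47 = dc
byte 1: (f3 xor db) xor 45 = 28 xor 45 = 6d
byte 2: (ad xor 4e) xor 54 = e3 xor 54 = b7
byte 3: (b6 xor a1) xor 20 = 17 xor 20 = 37
byte 4: (90 xor b5) xor 2f = 25 xor 2f = 0a
byte 5: (ec xor a4) xor 20 = 48 xor 20 = 68
byte 6: (75 xor 8a) xor 61 = ff xor 61 = 9e
byte 7: (b0 xor fc) xor 74 = 4c xor 74 = 38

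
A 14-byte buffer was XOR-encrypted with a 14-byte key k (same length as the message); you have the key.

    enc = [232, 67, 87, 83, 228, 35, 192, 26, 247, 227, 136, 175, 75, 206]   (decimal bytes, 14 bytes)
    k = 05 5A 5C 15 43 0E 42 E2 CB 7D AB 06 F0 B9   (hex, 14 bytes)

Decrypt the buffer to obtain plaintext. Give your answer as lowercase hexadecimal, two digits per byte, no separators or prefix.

ed190b46a72d82f83c9e23a9bb77

byte 0: 11101000 XOR 00000101 = 11101101
byte 1: 01000011 XOR 01011010 = 00011001
byte 2: 01010111 XOR 01011100 = 00001011
byte 3: 01010011 XOR 00010101 = 01000110
byte 4: 11100100 XOR 01000011 = 10100111
byte 5: 00100011 XOR 00001110 = 00101101
byte 6: 11000000 XOR 01000010 = 10000010
byte 7: 00011010 XOR 11100010 = 11111000
byte 8: 11110111 XOR 11001011 = 00111100
byte 9: 11100011 XOR 01111101 = 10011110
byte 10: 10001000 XOR 10101011 = 00100011
byte 11: 10101111 XOR 00000110 = 10101001
byte 12: 01001011 XOR 11110000 = 10111011
byte 13: 11001110 XOR 10111001 = 01110111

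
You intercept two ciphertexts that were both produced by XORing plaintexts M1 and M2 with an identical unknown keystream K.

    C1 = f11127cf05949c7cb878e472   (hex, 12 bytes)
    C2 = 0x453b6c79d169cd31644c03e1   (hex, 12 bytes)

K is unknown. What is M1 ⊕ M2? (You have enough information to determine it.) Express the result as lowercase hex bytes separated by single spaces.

b4 2a 4b b6 d4 fd 51 4d dc 34 e7 93

C1 ⊕ C2 = (M1 ⊕ K) ⊕ (M2 ⊕ K) = M1 ⊕ M2 — the shared key cancels under XOR.
f1 ^ 45 = b4
11 ^ 3b = 2a
27 ^ 6c = 4b
cf ^ 79 = b6
05 ^ d1 = d4
94 ^ 69 = fd
9c ^ cd = 51
7c ^ 31 = 4d
b8 ^ 64 = dc
78 ^ 4c = 34
e4 ^ 03 = e7
72 ^ e1 = 93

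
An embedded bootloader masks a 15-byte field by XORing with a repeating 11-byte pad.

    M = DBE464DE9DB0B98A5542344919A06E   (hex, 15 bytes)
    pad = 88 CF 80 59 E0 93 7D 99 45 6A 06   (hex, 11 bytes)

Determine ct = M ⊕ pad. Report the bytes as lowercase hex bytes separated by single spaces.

53 2b e4 87 7d 23 c4 13 10 28 32 c1 d6 20 37

The 11-byte key repeats, so the effective keystream is 88 cf 80 59 e0 93 7d 99 45 6a 06 88 cf 80 59.
byte 0: db xor 88 = 53
byte 1: e4 xor cf = 2b
byte 2: 64 xor 80 = e4
byte 3: de xor 59 = 87
byte 4: 9d xor e0 = 7d
byte 5: b0 xor 93 = 23
byte 6: b9 xor 7d = c4
byte 7: 8a xor 99 = 13
byte 8: 55 xor 45 = 10
byte 9: 42 xor 6a = 28
byte 10: 34 xor 06 = 32
byte 11: 49 xor 88 = c1
byte 12: 19 xor cf = d6
byte 13: a0 xor 80 = 20
byte 14: 6e xor 59 = 37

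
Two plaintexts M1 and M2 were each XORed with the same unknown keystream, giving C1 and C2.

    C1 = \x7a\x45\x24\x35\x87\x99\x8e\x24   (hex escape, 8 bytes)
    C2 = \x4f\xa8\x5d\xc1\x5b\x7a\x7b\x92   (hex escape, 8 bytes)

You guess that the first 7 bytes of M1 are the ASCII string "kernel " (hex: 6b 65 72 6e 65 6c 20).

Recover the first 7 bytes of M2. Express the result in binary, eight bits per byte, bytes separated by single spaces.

01011110 10001000 00001011 10011010 10111001 10001111 11010101

First, C1 ⊕ C2 = (M1 ⊕ K) ⊕ (M2 ⊕ K) = M1 ⊕ M2, so the key drops out. Then M2 = (M1 ⊕ M2) ⊕ M1 over the first 7 bytes.
byte 0: (7a ⊕ 4f) ⊕ 6b = 35 ⊕ 6b = 5e
byte 1: (45 ⊕ a8) ⊕ 65 = ed ⊕ 65 = 88
byte 2: (24 ⊕ 5d) ⊕ 72 = 79 ⊕ 72 = 0b
byte 3: (35 ⊕ c1) ⊕ 6e = f4 ⊕ 6e = 9a
byte 4: (87 ⊕ 5b) ⊕ 65 = dc ⊕ 65 = b9
byte 5: (99 ⊕ 7a) ⊕ 6c = e3 ⊕ 6c = 8f
byte 6: (8e ⊕ 7b) ⊕ 20 = f5 ⊕ 20 = d5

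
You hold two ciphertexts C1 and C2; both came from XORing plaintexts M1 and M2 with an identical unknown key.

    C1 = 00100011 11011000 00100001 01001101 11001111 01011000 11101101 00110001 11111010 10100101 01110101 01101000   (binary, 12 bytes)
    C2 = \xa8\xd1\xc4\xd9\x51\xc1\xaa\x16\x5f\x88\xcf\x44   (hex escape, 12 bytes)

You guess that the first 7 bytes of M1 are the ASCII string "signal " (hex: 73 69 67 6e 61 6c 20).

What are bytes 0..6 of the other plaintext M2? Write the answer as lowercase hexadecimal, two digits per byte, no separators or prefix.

First, C1 ⊕ C2 = (M1 ⊕ K) ⊕ (M2 ⊕ K) = M1 ⊕ M2, so the key drops out. Then M2 = (M1 ⊕ M2) ⊕ M1 over the first 7 bytes.
byte 0: (23 ^ a8) ^ 73 = 8b ^ 73 = f8
byte 1: (d8 ^ d1) ^ 69 = 09 ^ 69 = 60
byte 2: (21 ^ c4) ^ 67 = e5 ^ 67 = 82
byte 3: (4d ^ d9) ^ 6e = 94 ^ 6e = fa
byte 4: (cf ^ 51) ^ 61 = 9e ^ 61 = ff
byte 5: (58 ^ c1) ^ 6c = 99 ^ 6c = f5
byte 6: (ed ^ aa) ^ 20 = 47 ^ 20 = 67

f86082fafff567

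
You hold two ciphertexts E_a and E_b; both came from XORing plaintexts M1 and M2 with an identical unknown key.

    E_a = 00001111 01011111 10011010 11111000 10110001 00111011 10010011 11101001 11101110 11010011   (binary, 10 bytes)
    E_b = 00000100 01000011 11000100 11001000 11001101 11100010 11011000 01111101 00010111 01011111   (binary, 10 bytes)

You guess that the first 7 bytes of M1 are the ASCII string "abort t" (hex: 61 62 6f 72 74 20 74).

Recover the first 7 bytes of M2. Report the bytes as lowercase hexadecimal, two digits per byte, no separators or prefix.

First, E_a ⊕ E_b = (M1 ⊕ K) ⊕ (M2 ⊕ K) = M1 ⊕ M2, so the key drops out. Then M2 = (M1 ⊕ M2) ⊕ M1 over the first 7 bytes.
byte 0: (0f ⊕ 04) ⊕ 61 = 0b ⊕ 61 = 6a
byte 1: (5f ⊕ 43) ⊕ 62 = 1c ⊕ 62 = 7e
byte 2: (9a ⊕ c4) ⊕ 6f = 5e ⊕ 6f = 31
byte 3: (f8 ⊕ c8) ⊕ 72 = 30 ⊕ 72 = 42
byte 4: (b1 ⊕ cd) ⊕ 74 = 7c ⊕ 74 = 08
byte 5: (3b ⊕ e2) ⊕ 20 = d9 ⊕ 20 = f9
byte 6: (93 ⊕ d8) ⊕ 74 = 4b ⊕ 74 = 3f

6a7e314208f93f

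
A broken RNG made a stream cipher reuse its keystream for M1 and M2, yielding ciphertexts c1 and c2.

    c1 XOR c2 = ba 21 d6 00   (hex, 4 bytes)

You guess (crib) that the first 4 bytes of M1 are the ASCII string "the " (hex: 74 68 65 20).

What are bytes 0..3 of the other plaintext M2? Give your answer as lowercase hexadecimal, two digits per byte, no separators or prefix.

Since c1 ⊕ c2 = M1 ⊕ M2, XORing with the guessed M1 bytes yields the corresponding M2 bytes: M2 = (c1 ⊕ c2) ⊕ M1.
ba XOR 74 = ce
21 XOR 68 = 49
d6 XOR 65 = b3
00 XOR 20 = 20

ce49b320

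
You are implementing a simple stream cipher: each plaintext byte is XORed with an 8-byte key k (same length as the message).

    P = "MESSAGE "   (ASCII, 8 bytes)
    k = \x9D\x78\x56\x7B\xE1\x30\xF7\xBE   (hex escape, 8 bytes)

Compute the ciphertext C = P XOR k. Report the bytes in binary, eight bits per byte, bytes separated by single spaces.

byte 0: 4d xor 9d = d0
byte 1: 45 xor 78 = 3d
byte 2: 53 xor 56 = 05
byte 3: 53 xor 7b = 28
byte 4: 41 xor e1 = a0
byte 5: 47 xor 30 = 77
byte 6: 45 xor f7 = b2
byte 7: 20 xor be = 9e

11010000 00111101 00000101 00101000 10100000 01110111 10110010 10011110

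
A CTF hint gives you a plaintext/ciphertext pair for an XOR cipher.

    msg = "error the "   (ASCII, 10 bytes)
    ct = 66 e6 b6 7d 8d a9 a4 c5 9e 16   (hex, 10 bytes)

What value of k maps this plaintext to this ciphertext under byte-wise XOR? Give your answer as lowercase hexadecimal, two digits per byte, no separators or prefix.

0394c412ff89d0adfb36

Since ct = msg ⊕ k, XORing both sides with msg gives k = msg ⊕ ct.
65 XOR 66 = 03
72 XOR e6 = 94
72 XOR b6 = c4
6f XOR 7d = 12
72 XOR 8d = ff
20 XOR a9 = 89
74 XOR a4 = d0
68 XOR c5 = ad
65 XOR 9e = fb
20 XOR 16 = 36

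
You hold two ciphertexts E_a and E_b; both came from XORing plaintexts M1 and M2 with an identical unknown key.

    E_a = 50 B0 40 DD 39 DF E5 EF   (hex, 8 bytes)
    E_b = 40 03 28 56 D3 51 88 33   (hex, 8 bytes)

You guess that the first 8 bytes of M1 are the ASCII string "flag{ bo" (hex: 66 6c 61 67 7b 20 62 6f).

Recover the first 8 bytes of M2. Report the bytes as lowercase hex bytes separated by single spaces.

First, E_a ⊕ E_b = (M1 ⊕ K) ⊕ (M2 ⊕ K) = M1 ⊕ M2, so the key drops out. Then M2 = (M1 ⊕ M2) ⊕ M1 over the first 8 bytes.
byte 0: (50 ⊕ 40) ⊕ 66 = 10 ⊕ 66 = 76
byte 1: (b0 ⊕ 03) ⊕ 6c = b3 ⊕ 6c = df
byte 2: (40 ⊕ 28) ⊕ 61 = 68 ⊕ 61 = 09
byte 3: (dd ⊕ 56) ⊕ 67 = 8b ⊕ 67 = ec
byte 4: (39 ⊕ d3) ⊕ 7b = ea ⊕ 7b = 91
byte 5: (df ⊕ 51) ⊕ 20 = 8e ⊕ 20 = ae
byte 6: (e5 ⊕ 88) ⊕ 62 = 6d ⊕ 62 = 0f
byte 7: (ef ⊕ 33) ⊕ 6f = dc ⊕ 6f = b3

76 df 09 ec 91 ae 0f b3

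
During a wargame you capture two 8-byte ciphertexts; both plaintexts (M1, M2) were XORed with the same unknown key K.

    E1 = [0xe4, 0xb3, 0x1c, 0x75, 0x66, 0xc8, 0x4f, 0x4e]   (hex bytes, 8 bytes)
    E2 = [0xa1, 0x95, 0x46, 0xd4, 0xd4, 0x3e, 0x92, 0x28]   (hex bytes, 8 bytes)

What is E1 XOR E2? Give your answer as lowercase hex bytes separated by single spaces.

E1 ⊕ E2 = (M1 ⊕ K) ⊕ (M2 ⊕ K) = M1 ⊕ M2 — the shared key cancels under XOR.
byte 0: e4 ⊕ a1 = 45
byte 1: b3 ⊕ 95 = 26
byte 2: 1c ⊕ 46 = 5a
byte 3: 75 ⊕ d4 = a1
byte 4: 66 ⊕ d4 = b2
byte 5: c8 ⊕ 3e = f6
byte 6: 4f ⊕ 92 = dd
byte 7: 4e ⊕ 28 = 66

45 26 5a a1 b2 f6 dd 66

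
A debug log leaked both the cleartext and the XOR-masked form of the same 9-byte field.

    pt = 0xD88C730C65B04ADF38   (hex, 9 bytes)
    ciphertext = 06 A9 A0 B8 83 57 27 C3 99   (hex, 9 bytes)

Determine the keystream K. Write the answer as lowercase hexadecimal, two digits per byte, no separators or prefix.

Since ciphertext = pt ⊕ K, XORing both sides with pt gives K = pt ⊕ ciphertext.
byte 0: 216 XOR   6 = 222
byte 1: 140 XOR 169 =  37
byte 2: 115 XOR 160 = 211
byte 3:  12 XOR 184 = 180
byte 4: 101 XOR 131 = 230
byte 5: 176 XOR  87 = 231
byte 6:  74 XOR  39 = 109
byte 7: 223 XOR 195 =  28
byte 8:  56 XOR 153 = 161

de25d3b4e6e76d1ca1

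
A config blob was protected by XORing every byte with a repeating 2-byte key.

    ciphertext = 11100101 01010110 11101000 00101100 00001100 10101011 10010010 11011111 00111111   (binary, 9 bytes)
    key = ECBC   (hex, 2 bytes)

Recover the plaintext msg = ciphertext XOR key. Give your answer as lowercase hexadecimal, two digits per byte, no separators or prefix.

09ea0490e0177e63d3

The 2-byte key repeats, so the effective keystream is ec bc ec bc ec bc ec bc ec.
byte 0: 229 XOR 236 =   9
byte 1:  86 XOR 188 = 234
byte 2: 232 XOR 236 =   4
byte 3:  44 XOR 188 = 144
byte 4:  12 XOR 236 = 224
byte 5: 171 XOR 188 =  23
byte 6: 146 XOR 236 = 126
byte 7: 223 XOR 188 =  99
byte 8:  63 XOR 236 = 211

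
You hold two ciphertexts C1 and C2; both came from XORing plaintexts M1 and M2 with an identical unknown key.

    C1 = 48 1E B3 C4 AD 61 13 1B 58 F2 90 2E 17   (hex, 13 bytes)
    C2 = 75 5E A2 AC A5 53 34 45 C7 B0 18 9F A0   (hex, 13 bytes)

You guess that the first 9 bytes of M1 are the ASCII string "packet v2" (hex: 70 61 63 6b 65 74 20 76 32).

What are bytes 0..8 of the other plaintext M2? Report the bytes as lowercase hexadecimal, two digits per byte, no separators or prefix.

First, C1 ⊕ C2 = (M1 ⊕ K) ⊕ (M2 ⊕ K) = M1 ⊕ M2, so the key drops out. Then M2 = (M1 ⊕ M2) ⊕ M1 over the first 9 bytes.
byte 0: (48 XOR 75) XOR 70 = 3d XOR 70 = 4d
byte 1: (1e XOR 5e) XOR 61 = 40 XOR 61 = 21
byte 2: (b3 XOR a2) XOR 63 = 11 XOR 63 = 72
byte 3: (c4 XOR ac) XOR 6b = 68 XOR 6b = 03
byte 4: (ad XOR a5) XOR 65 = 08 XOR 65 = 6d
byte 5: (61 XOR 53) XOR 74 = 32 XOR 74 = 46
byte 6: (13 XOR 34) XOR 20 = 27 XOR 20 = 07
byte 7: (1b XOR 45) XOR 76 = 5e XOR 76 = 28
byte 8: (58 XOR c7) XOR 32 = 9f XOR 32 = ad

4d2172036d460728ad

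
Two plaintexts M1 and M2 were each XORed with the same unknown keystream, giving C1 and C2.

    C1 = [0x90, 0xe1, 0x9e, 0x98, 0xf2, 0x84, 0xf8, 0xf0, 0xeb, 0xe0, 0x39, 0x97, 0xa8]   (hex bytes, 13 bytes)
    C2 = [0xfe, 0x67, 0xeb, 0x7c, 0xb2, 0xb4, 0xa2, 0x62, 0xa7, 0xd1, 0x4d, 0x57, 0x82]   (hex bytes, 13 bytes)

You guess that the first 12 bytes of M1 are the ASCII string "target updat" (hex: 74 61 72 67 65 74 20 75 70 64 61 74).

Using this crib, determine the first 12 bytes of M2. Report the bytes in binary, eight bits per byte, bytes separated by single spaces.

First, C1 ⊕ C2 = (M1 ⊕ K) ⊕ (M2 ⊕ K) = M1 ⊕ M2, so the key drops out. Then M2 = (M1 ⊕ M2) ⊕ M1 over the first 12 bytes.
byte 0: (90 XOR fe) XOR 74 = 6e XOR 74 = 1a
byte 1: (e1 XOR 67) XOR 61 = 86 XOR 61 = e7
byte 2: (9e XOR eb) XOR 72 = 75 XOR 72 = 07
byte 3: (98 XOR 7c) XOR 67 = e4 XOR 67 = 83
byte 4: (f2 XOR b2) XOR 65 = 40 XOR 65 = 25
byte 5: (84 XOR b4) XOR 74 = 30 XOR 74 = 44
byte 6: (f8 XOR a2) XOR 20 = 5a XOR 20 = 7a
byte 7: (f0 XOR 62) XOR 75 = 92 XOR 75 = e7
byte 8: (eb XOR a7) XOR 70 = 4c XOR 70 = 3c
byte 9: (e0 XOR d1) XOR 64 = 31 XOR 64 = 55
byte 10: (39 XOR 4d) XOR 61 = 74 XOR 61 = 15
byte 11: (97 XOR 57) XOR 74 = c0 XOR 74 = b4

00011010 11100111 00000111 10000011 00100101 01000100 01111010 11100111 00111100 01010101 00010101 10110100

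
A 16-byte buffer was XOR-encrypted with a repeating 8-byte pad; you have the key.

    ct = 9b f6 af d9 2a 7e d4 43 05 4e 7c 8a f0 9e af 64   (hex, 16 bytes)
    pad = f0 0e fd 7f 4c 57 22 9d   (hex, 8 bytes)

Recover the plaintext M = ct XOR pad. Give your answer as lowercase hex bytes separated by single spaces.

The 8-byte key repeats, so the effective keystream is f0 0e fd 7f 4c 57 22 9d f0 0e fd 7f 4c 57 22 9d.
byte 0: 9b xor f0 = 6b
byte 1: f6 xor 0e = f8
byte 2: af xor fd = 52
byte 3: d9 xor 7f = a6
byte 4: 2a xor 4c = 66
byte 5: 7e xor 57 = 29
byte 6: d4 xor 22 = f6
byte 7: 43 xor 9d = de
byte 8: 05 xor f0 = f5
byte 9: 4e xor 0e = 40
byte 10: 7c xor fd = 81
byte 11: 8a xor 7f = f5
byte 12: f0 xor 4c = bc
byte 13: 9e xor 57 = c9
byte 14: af xor 22 = 8d
byte 15: 64 xor 9d = f9

6b f8 52 a6 66 29 f6 de f5 40 81 f5 bc c9 8d f9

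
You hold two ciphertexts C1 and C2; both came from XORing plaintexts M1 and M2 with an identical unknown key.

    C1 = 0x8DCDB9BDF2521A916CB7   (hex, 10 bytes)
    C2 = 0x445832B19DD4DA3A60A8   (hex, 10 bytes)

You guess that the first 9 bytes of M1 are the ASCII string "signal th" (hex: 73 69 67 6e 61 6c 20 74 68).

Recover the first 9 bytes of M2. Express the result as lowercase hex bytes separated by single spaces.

ba fc ec 62 0e ea e0 df 64

First, C1 ⊕ C2 = (M1 ⊕ K) ⊕ (M2 ⊕ K) = M1 ⊕ M2, so the key drops out. Then M2 = (M1 ⊕ M2) ⊕ M1 over the first 9 bytes.
byte 0: (8d ^ 44) ^ 73 = c9 ^ 73 = ba
byte 1: (cd ^ 58) ^ 69 = 95 ^ 69 = fc
byte 2: (b9 ^ 32) ^ 67 = 8b ^ 67 = ec
byte 3: (bd ^ b1) ^ 6e = 0c ^ 6e = 62
byte 4: (f2 ^ 9d) ^ 61 = 6f ^ 61 = 0e
byte 5: (52 ^ d4) ^ 6c = 86 ^ 6c = ea
byte 6: (1a ^ da) ^ 20 = c0 ^ 20 = e0
byte 7: (91 ^ 3a) ^ 74 = ab ^ 74 = df
byte 8: (6c ^ 60) ^ 68 = 0c ^ 68 = 64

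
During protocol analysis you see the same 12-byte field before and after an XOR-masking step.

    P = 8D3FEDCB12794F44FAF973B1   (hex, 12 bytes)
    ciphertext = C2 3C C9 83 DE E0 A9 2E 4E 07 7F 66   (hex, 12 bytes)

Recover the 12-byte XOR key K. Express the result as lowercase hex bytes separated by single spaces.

Since ciphertext = P ⊕ K, XORing both sides with P gives K = P ⊕ ciphertext.
8d xor c2 = 4f
3f xor 3c = 03
ed xor c9 = 24
cb xor 83 = 48
12 xor de = cc
79 xor e0 = 99
4f xor a9 = e6
44 xor 2e = 6a
fa xor 4e = b4
f9 xor 07 = fe
73 xor 7f = 0c
b1 xor 66 = d7

4f 03 24 48 cc 99 e6 6a b4 fe 0c d7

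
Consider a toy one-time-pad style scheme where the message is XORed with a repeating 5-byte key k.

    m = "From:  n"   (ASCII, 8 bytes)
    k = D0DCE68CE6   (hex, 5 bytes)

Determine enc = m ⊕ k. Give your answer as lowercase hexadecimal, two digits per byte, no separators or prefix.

96ae89e1dcf0fc88

The 5-byte key repeats, so the effective keystream is d0 dc e6 8c e6 d0 dc e6.
byte 0: 46 ^ d0 = 96
byte 1: 72 ^ dc = ae
byte 2: 6f ^ e6 = 89
byte 3: 6d ^ 8c = e1
byte 4: 3a ^ e6 = dc
byte 5: 20 ^ d0 = f0
byte 6: 20 ^ dc = fc
byte 7: 6e ^ e6 = 88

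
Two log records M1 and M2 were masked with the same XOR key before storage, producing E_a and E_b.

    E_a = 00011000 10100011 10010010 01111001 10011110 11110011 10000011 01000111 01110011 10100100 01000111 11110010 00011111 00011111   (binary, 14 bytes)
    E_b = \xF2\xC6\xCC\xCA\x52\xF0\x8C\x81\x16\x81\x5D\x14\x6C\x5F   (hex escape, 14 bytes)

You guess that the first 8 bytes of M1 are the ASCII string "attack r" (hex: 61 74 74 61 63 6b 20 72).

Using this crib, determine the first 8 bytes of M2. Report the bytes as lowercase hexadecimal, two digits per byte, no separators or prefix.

8b112ad2af682fb4

First, E_a ⊕ E_b = (M1 ⊕ K) ⊕ (M2 ⊕ K) = M1 ⊕ M2, so the key drops out. Then M2 = (M1 ⊕ M2) ⊕ M1 over the first 8 bytes.
byte 0: (18 ⊕ f2) ⊕ 61 = ea ⊕ 61 = 8b
byte 1: (a3 ⊕ c6) ⊕ 74 = 65 ⊕ 74 = 11
byte 2: (92 ⊕ cc) ⊕ 74 = 5e ⊕ 74 = 2a
byte 3: (79 ⊕ ca) ⊕ 61 = b3 ⊕ 61 = d2
byte 4: (9e ⊕ 52) ⊕ 63 = cc ⊕ 63 = af
byte 5: (f3 ⊕ f0) ⊕ 6b = 03 ⊕ 6b = 68
byte 6: (83 ⊕ 8c) ⊕ 20 = 0f ⊕ 20 = 2f
byte 7: (47 ⊕ 81) ⊕ 72 = c6 ⊕ 72 = b4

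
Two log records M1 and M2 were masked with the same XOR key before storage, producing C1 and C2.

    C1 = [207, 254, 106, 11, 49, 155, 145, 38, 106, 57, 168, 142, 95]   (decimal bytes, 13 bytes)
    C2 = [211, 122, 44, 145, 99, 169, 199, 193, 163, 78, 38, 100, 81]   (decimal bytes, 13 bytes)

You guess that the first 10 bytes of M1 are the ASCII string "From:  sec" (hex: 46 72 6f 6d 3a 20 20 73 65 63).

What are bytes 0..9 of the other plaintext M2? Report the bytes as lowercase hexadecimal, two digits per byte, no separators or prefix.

5af629f768127694ac14

First, C1 ⊕ C2 = (M1 ⊕ K) ⊕ (M2 ⊕ K) = M1 ⊕ M2, so the key drops out. Then M2 = (M1 ⊕ M2) ⊕ M1 over the first 10 bytes.
byte 0: (cf ^ d3) ^ 46 = 1c ^ 46 = 5a
byte 1: (fe ^ 7a) ^ 72 = 84 ^ 72 = f6
byte 2: (6a ^ 2c) ^ 6f = 46 ^ 6f = 29
byte 3: (0b ^ 91) ^ 6d = 9a ^ 6d = f7
byte 4: (31 ^ 63) ^ 3a = 52 ^ 3a = 68
byte 5: (9b ^ a9) ^ 20 = 32 ^ 20 = 12
byte 6: (91 ^ c7) ^ 20 = 56 ^ 20 = 76
byte 7: (26 ^ c1) ^ 73 = e7 ^ 73 = 94
byte 8: (6a ^ a3) ^ 65 = c9 ^ 65 = ac
byte 9: (39 ^ 4e) ^ 63 = 77 ^ 63 = 14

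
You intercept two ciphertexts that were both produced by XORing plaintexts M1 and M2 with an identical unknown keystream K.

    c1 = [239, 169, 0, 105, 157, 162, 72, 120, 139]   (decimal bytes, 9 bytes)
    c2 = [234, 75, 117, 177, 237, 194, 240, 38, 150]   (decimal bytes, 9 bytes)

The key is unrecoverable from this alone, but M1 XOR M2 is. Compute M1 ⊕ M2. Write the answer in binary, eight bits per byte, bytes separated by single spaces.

c1 ⊕ c2 = (M1 ⊕ K) ⊕ (M2 ⊕ K) = M1 ⊕ M2 — the shared key cancels under XOR.
ef ⊕ ea = 05
a9 ⊕ 4b = e2
00 ⊕ 75 = 75
69 ⊕ b1 = d8
9d ⊕ ed = 70
a2 ⊕ c2 = 60
48 ⊕ f0 = b8
78 ⊕ 26 = 5e
8b ⊕ 96 = 1d

00000101 11100010 01110101 11011000 01110000 01100000 10111000 01011110 00011101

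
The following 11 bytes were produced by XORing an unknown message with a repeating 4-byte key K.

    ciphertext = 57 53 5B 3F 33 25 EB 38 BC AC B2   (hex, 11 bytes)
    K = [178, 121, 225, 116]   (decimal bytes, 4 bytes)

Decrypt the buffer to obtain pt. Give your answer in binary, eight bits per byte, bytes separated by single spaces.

The 4-byte key repeats, so the effective keystream is b2 79 e1 74 b2 79 e1 74 b2 79 e1.
byte 0:  87 xor 178 = 229
byte 1:  83 xor 121 =  42
byte 2:  91 xor 225 = 186
byte 3:  63 xor 116 =  75
byte 4:  51 xor 178 = 129
byte 5:  37 xor 121 =  92
byte 6: 235 xor 225 =  10
byte 7:  56 xor 116 =  76
byte 8: 188 xor 178 =  14
byte 9: 172 xor 121 = 213
byte 10: 178 xor 225 =  83

11100101 00101010 10111010 01001011 10000001 01011100 00001010 01001100 00001110 11010101 01010011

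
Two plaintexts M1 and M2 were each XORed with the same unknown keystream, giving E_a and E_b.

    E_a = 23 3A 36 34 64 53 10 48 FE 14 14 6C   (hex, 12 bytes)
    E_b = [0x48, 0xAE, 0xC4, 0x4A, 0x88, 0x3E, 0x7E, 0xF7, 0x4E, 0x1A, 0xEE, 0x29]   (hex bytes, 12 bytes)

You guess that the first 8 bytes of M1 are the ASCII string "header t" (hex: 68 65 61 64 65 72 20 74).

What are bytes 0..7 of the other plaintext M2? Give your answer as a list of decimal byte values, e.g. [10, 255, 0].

First, E_a ⊕ E_b = (M1 ⊕ K) ⊕ (M2 ⊕ K) = M1 ⊕ M2, so the key drops out. Then M2 = (M1 ⊕ M2) ⊕ M1 over the first 8 bytes.
byte 0: (23 ⊕ 48) ⊕ 68 = 6b ⊕ 68 = 03
byte 1: (3a ⊕ ae) ⊕ 65 = 94 ⊕ 65 = f1
byte 2: (36 ⊕ c4) ⊕ 61 = f2 ⊕ 61 = 93
byte 3: (34 ⊕ 4a) ⊕ 64 = 7e ⊕ 64 = 1a
byte 4: (64 ⊕ 88) ⊕ 65 = ec ⊕ 65 = 89
byte 5: (53 ⊕ 3e) ⊕ 72 = 6d ⊕ 72 = 1f
byte 6: (10 ⊕ 7e) ⊕ 20 = 6e ⊕ 20 = 4e
byte 7: (48 ⊕ f7) ⊕ 74 = bf ⊕ 74 = cb

[3, 241, 147, 26, 137, 31, 78, 203]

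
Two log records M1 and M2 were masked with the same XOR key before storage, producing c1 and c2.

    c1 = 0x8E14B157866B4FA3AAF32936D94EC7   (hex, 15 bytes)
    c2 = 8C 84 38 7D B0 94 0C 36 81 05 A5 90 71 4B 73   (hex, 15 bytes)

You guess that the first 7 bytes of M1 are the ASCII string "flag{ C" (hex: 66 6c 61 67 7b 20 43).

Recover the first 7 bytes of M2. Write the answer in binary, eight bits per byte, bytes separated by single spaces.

First, c1 ⊕ c2 = (M1 ⊕ K) ⊕ (M2 ⊕ K) = M1 ⊕ M2, so the key drops out. Then M2 = (M1 ⊕ M2) ⊕ M1 over the first 7 bytes.
byte 0: (8e xor 8c) xor 66 = 02 xor 66 = 64
byte 1: (14 xor 84) xor 6c = 90 xor 6c = fc
byte 2: (b1 xor 38) xor 61 = 89 xor 61 = e8
byte 3: (57 xor 7d) xor 67 = 2a xor 67 = 4d
byte 4: (86 xor b0) xor 7b = 36 xor 7b = 4d
byte 5: (6b xor 94) xor 20 = ff xor 20 = df
byte 6: (4f xor 0c) xor 43 = 43 xor 43 = 00

01100100 11111100 11101000 01001101 01001101 11011111 00000000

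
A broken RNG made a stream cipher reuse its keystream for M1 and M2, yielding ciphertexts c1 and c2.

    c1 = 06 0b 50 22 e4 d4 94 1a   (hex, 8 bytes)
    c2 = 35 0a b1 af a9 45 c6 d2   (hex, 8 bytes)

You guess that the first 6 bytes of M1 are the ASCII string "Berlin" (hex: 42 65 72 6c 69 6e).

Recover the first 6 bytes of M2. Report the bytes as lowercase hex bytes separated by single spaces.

71 64 93 e1 24 ff

First, c1 ⊕ c2 = (M1 ⊕ K) ⊕ (M2 ⊕ K) = M1 ⊕ M2, so the key drops out. Then M2 = (M1 ⊕ M2) ⊕ M1 over the first 6 bytes.
byte 0: (06 ^ 35) ^ 42 = 33 ^ 42 = 71
byte 1: (0b ^ 0a) ^ 65 = 01 ^ 65 = 64
byte 2: (50 ^ b1) ^ 72 = e1 ^ 72 = 93
byte 3: (22 ^ af) ^ 6c = 8d ^ 6c = e1
byte 4: (e4 ^ a9) ^ 69 = 4d ^ 69 = 24
byte 5: (d4 ^ 45) ^ 6e = 91 ^ 6e = ff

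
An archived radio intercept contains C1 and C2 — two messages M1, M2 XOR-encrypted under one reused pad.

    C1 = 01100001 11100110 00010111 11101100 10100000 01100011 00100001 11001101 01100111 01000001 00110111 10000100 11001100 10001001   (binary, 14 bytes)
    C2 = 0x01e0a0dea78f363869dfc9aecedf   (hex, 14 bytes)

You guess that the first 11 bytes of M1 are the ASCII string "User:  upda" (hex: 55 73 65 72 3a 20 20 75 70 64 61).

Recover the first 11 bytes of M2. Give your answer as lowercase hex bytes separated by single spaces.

First, C1 ⊕ C2 = (M1 ⊕ K) ⊕ (M2 ⊕ K) = M1 ⊕ M2, so the key drops out. Then M2 = (M1 ⊕ M2) ⊕ M1 over the first 11 bytes.
byte 0: (61 ^ 01) ^ 55 = 60 ^ 55 = 35
byte 1: (e6 ^ e0) ^ 73 = 06 ^ 73 = 75
byte 2: (17 ^ a0) ^ 65 = b7 ^ 65 = d2
byte 3: (ec ^ de) ^ 72 = 32 ^ 72 = 40
byte 4: (a0 ^ a7) ^ 3a = 07 ^ 3a = 3d
byte 5: (63 ^ 8f) ^ 20 = ec ^ 20 = cc
byte 6: (21 ^ 36) ^ 20 = 17 ^ 20 = 37
byte 7: (cd ^ 38) ^ 75 = f5 ^ 75 = 80
byte 8: (67 ^ 69) ^ 70 = 0e ^ 70 = 7e
byte 9: (41 ^ df) ^ 64 = 9e ^ 64 = fa
byte 10: (37 ^ c9) ^ 61 = fe ^ 61 = 9f

35 75 d2 40 3d cc 37 80 7e fa 9f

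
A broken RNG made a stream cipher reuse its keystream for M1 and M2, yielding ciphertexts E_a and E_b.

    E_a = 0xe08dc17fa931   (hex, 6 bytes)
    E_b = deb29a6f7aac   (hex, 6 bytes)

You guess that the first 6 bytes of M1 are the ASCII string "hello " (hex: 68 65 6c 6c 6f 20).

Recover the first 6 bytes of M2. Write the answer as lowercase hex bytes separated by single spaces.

56 5a 37 7c bc bd

First, E_a ⊕ E_b = (M1 ⊕ K) ⊕ (M2 ⊕ K) = M1 ⊕ M2, so the key drops out. Then M2 = (M1 ⊕ M2) ⊕ M1 over the first 6 bytes.
byte 0: (e0 ^ de) ^ 68 = 3e ^ 68 = 56
byte 1: (8d ^ b2) ^ 65 = 3f ^ 65 = 5a
byte 2: (c1 ^ 9a) ^ 6c = 5b ^ 6c = 37
byte 3: (7f ^ 6f) ^ 6c = 10 ^ 6c = 7c
byte 4: (a9 ^ 7a) ^ 6f = d3 ^ 6f = bc
byte 5: (31 ^ ac) ^ 20 = 9d ^ 20 = bd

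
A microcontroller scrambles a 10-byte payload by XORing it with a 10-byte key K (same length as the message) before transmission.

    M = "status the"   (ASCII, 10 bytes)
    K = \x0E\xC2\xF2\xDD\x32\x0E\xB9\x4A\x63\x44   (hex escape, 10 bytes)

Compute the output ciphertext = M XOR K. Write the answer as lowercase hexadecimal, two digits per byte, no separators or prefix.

7db693a9477d993e0b21

73 XOR 0e = 7d
74 XOR c2 = b6
61 XOR f2 = 93
74 XOR dd = a9
75 XOR 32 = 47
73 XOR 0e = 7d
20 XOR b9 = 99
74 XOR 4a = 3e
68 XOR 63 = 0b
65 XOR 44 = 21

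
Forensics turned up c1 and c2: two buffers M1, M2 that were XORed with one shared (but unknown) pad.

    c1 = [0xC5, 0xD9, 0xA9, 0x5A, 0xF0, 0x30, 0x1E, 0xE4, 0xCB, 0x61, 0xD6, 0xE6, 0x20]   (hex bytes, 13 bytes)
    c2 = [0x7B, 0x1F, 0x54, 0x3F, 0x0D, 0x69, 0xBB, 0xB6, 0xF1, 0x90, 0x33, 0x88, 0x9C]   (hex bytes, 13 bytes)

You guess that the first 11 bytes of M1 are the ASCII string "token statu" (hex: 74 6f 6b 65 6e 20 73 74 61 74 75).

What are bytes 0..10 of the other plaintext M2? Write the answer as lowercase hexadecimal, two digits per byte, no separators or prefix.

First, c1 ⊕ c2 = (M1 ⊕ K) ⊕ (M2 ⊕ K) = M1 ⊕ M2, so the key drops out. Then M2 = (M1 ⊕ M2) ⊕ M1 over the first 11 bytes.
byte 0: (c5 ⊕ 7b) ⊕ 74 = be ⊕ 74 = ca
byte 1: (d9 ⊕ 1f) ⊕ 6f = c6 ⊕ 6f = a9
byte 2: (a9 ⊕ 54) ⊕ 6b = fd ⊕ 6b = 96
byte 3: (5a ⊕ 3f) ⊕ 65 = 65 ⊕ 65 = 00
byte 4: (f0 ⊕ 0d) ⊕ 6e = fd ⊕ 6e = 93
byte 5: (30 ⊕ 69) ⊕ 20 = 59 ⊕ 20 = 79
byte 6: (1e ⊕ bb) ⊕ 73 = a5 ⊕ 73 = d6
byte 7: (e4 ⊕ b6) ⊕ 74 = 52 ⊕ 74 = 26
byte 8: (cb ⊕ f1) ⊕ 61 = 3a ⊕ 61 = 5b
byte 9: (61 ⊕ 90) ⊕ 74 = f1 ⊕ 74 = 85
byte 10: (d6 ⊕ 33) ⊕ 75 = e5 ⊕ 75 = 90

caa996009379d6265b8590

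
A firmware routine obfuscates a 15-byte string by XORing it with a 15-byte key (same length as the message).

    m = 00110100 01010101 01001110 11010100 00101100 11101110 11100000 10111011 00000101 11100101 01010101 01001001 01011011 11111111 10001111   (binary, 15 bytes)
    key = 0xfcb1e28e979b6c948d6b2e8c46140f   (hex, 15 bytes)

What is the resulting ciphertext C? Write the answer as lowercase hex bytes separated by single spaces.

c8 e4 ac 5a bb 75 8c 2f 88 8e 7b c5 1d eb 80

34 ⊕ fc = c8
55 ⊕ b1 = e4
4e ⊕ e2 = ac
d4 ⊕ 8e = 5a
2c ⊕ 97 = bb
ee ⊕ 9b = 75
e0 ⊕ 6c = 8c
bb ⊕ 94 = 2f
05 ⊕ 8d = 88
e5 ⊕ 6b = 8e
55 ⊕ 2e = 7b
49 ⊕ 8c = c5
5b ⊕ 46 = 1d
ff ⊕ 14 = eb
8f ⊕ 0f = 80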